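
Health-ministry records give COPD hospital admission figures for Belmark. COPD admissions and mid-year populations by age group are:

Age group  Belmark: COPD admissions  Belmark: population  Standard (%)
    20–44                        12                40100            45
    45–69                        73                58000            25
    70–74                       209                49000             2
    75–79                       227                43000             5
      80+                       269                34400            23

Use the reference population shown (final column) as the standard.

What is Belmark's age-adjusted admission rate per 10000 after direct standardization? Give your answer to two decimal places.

25.97

Age-specific rates per 10000 for Belmark: 2.99, 12.59, 42.65, 52.79, 78.20.
Standard weights: 0.45, 0.25, 0.02, 0.05, 0.23.
Standardized rate: 0.4500×2.99 + 0.2500×12.59 + 0.0200×42.65 + 0.0500×52.79 + 0.2300×78.20 = 25.9712 per 10000.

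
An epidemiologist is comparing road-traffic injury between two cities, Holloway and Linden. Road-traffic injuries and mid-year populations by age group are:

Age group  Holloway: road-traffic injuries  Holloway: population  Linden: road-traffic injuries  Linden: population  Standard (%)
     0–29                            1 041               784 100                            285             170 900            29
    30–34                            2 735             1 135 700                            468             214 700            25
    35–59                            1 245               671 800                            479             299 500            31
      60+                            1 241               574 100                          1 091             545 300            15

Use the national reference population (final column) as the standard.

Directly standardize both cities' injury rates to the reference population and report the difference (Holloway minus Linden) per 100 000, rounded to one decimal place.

Age-specific rates per 100 000 for Holloway: 132.76, 240.82, 185.32, 216.16.
For Linden: 166.76, 217.98, 159.93, 200.07.
Standard weights: 0.29, 0.25, 0.31, 0.15.
Holloway: 0.2900×132.76 + 0.2500×240.82 + 0.3100×185.32 + 0.1500×216.16 = 188.5814 per 100 000.
Linden: 0.2900×166.76 + 0.2500×217.98 + 0.3100×159.93 + 0.1500×200.07 = 182.4466 per 100 000.
Difference = 188.5814 − 182.4466 = 6.1349.

6.1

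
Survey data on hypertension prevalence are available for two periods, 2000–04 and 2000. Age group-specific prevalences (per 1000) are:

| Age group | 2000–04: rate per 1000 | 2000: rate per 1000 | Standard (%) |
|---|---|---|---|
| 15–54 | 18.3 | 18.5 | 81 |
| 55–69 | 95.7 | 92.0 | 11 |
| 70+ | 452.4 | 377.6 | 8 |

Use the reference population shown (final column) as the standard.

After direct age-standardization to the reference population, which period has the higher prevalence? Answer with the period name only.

Standard weights: 0.81, 0.11, 0.08.
2000–04: 0.8100×18.3 + 0.1100×95.7 + 0.0800×452.4 = 61.5420 per 1000.
2000: 0.8100×18.5 + 0.1100×92.0 + 0.0800×377.6 = 55.3130 per 1000.

2000–04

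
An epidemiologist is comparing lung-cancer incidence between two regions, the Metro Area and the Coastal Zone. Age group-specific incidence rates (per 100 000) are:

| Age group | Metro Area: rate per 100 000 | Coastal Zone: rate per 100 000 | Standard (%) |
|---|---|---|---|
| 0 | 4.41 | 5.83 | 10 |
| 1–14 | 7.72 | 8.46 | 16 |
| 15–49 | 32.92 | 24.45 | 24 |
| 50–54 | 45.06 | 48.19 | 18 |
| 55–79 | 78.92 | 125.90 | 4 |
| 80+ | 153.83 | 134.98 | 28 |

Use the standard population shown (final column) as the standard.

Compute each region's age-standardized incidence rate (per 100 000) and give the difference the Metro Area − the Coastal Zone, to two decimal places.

Standard weights: 0.10, 0.16, 0.24, 0.18, 0.04, 0.28.
The Metro Area: 0.1000×4.41 + 0.1600×7.72 + 0.2400×32.92 + 0.1800×45.06 + 0.0400×78.92 + 0.2800×153.83 = 63.9170 per 100 000.
The Coastal Zone: 0.1000×5.83 + 0.1600×8.46 + 0.2400×24.45 + 0.1800×48.19 + 0.0400×125.90 + 0.2800×134.98 = 59.3092 per 100 000.
Difference = 63.9170 − 59.3092 = 4.6078.

4.61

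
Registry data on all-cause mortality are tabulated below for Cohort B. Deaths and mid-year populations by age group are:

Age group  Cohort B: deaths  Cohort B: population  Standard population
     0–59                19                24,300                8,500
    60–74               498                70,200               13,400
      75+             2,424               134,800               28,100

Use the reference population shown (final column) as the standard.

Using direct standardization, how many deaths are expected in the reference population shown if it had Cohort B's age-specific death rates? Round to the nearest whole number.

Age-specific rates per 1,000 for Cohort B: 0.782, 7.094, 17.982.
Expected deaths = Σ (standard pop × age-specific rate ÷ 1,000)
= 8,500×0.782/1,000 + 13,400×7.094/1,000 + 28,100×17.982/1,000
= 6.65 + 95.06 + 505.30 = 607.01.

607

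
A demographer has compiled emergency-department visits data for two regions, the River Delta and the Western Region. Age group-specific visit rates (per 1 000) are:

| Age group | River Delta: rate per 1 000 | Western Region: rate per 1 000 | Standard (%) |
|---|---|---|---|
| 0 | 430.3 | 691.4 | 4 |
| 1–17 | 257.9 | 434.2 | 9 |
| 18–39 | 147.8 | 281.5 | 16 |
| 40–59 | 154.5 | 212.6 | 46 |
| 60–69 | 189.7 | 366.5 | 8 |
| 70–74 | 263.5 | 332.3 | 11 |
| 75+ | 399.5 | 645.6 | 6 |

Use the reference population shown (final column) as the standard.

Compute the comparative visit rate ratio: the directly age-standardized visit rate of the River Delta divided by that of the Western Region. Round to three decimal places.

0.647

Standard weights: 0.04, 0.09, 0.16, 0.46, 0.08, 0.11, 0.06.
The River Delta: 0.0400×430.3 + 0.0900×257.9 + 0.1600×147.8 + 0.4600×154.5 + 0.0800×189.7 + 0.1100×263.5 + 0.0600×399.5 = 203.2720 per 1 000.
The Western Region: 0.0400×691.4 + 0.0900×434.2 + 0.1600×281.5 + 0.4600×212.6 + 0.0800×366.5 + 0.1100×332.3 + 0.0600×645.6 = 314.1790 per 1 000.
Ratio = 203.2720 ÷ 314.1790 = 0.64699.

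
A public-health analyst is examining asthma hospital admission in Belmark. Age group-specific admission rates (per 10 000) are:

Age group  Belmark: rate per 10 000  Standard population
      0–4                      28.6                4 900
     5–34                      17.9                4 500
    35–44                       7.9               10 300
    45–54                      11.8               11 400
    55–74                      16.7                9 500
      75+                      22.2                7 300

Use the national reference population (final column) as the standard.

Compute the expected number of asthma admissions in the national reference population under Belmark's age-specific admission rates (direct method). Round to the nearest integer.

Expected asthma admissions = Σ (standard pop × age-specific rate ÷ 10 000)
= 4 900×28.6/10 000 + 4 500×17.9/10 000 + 10 300×7.9/10 000 + 11 400×11.8/10 000 + 9 500×16.7/10 000 + 7 300×22.2/10 000
= 14.01 + 8.05 + 8.14 + 13.45 + 15.87 + 16.21 = 75.73.

76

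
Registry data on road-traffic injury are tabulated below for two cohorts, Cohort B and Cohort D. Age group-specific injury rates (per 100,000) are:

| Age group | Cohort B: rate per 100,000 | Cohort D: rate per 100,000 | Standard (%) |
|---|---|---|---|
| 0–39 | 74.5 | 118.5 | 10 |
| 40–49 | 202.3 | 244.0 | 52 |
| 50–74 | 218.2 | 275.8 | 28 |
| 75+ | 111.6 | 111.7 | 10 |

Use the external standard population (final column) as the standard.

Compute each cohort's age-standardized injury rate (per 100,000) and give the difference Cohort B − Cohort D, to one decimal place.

-42.2

Standard weights: 0.10, 0.52, 0.28, 0.10.
Cohort B: 0.1000×74.5 + 0.5200×202.3 + 0.2800×218.2 + 0.1000×111.6 = 184.9020 per 100,000.
Cohort D: 0.1000×118.5 + 0.5200×244.0 + 0.2800×275.8 + 0.1000×111.7 = 227.1240 per 100,000.
Difference = 184.9020 − 227.1240 = -42.2220.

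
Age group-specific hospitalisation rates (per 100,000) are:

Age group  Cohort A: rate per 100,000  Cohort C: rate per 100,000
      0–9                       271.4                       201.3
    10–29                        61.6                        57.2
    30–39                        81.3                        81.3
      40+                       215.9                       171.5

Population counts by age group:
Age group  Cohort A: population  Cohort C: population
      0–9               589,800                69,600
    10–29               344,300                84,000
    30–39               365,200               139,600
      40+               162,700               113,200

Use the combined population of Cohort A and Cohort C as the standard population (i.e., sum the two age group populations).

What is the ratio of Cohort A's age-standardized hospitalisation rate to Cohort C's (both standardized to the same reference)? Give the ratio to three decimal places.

Combined standard total = 1,868,400; weights = 0.3529, 0.2292, 0.2702, 0.1477.
Cohort A: 0.3529×271.4 + 0.2292×61.6 + 0.2702×81.3 + 0.1477×215.9 = 163.7505 per 100,000.
Cohort C: 0.3529×201.3 + 0.2292×57.2 + 0.2702×81.3 + 0.1477×171.5 = 131.4457 per 100,000.
Ratio = 163.7505 ÷ 131.4457 = 1.24577.

1.246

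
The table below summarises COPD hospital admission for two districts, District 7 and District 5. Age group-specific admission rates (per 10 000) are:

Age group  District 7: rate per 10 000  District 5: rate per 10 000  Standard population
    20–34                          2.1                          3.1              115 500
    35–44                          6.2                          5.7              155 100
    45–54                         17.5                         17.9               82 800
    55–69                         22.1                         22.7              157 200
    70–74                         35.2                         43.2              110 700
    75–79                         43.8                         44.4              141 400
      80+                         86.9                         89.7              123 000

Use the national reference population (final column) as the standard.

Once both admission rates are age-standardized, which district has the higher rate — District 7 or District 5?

Standard total = 885 700; weights = 0.1304, 0.1751, 0.0935, 0.1775, 0.1250, 0.1596, 0.1389.
District 7: 0.1304×2.1 + 0.1751×6.2 + 0.0935×17.5 + 0.1775×22.1 + 0.1250×35.2 + 0.1596×43.8 + 0.1389×86.9 = 30.3782 per 10 000.
District 5: 0.1304×3.1 + 0.1751×5.7 + 0.0935×17.9 + 0.1775×22.7 + 0.1250×43.2 + 0.1596×44.4 + 0.1389×89.7 = 32.0494 per 10 000.

District 5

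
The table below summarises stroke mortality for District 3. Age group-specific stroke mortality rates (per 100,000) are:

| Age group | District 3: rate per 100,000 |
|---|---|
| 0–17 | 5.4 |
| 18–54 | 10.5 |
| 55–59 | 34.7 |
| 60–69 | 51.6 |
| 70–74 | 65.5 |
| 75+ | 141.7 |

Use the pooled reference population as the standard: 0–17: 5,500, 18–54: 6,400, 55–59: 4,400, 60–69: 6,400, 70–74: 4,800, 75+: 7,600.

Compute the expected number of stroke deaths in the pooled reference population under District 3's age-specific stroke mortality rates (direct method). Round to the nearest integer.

Expected stroke deaths = Σ (standard pop × age-specific rate ÷ 100,000)
= 5,500×5.4/100,000 + 6,400×10.5/100,000 + 4,400×34.7/100,000 + 6,400×51.6/100,000 + 4,800×65.5/100,000 + 7,600×141.7/100,000
= 0.30 + 0.67 + 1.53 + 3.30 + 3.14 + 10.77 = 19.71.

20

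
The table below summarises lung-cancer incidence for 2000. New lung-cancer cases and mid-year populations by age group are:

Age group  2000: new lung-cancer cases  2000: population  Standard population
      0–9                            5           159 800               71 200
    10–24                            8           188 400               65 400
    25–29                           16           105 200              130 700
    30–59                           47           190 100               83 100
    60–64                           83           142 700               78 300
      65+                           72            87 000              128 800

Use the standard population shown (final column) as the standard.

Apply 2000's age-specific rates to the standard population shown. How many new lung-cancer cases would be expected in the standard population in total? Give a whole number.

Age-specific rates per 100 000 for 2000: 3.13, 4.25, 15.21, 24.72, 58.16, 82.76.
Expected new lung-cancer cases = Σ (standard pop × age-specific rate ÷ 100 000)
= 71 200×3.13/100 000 + 65 400×4.25/100 000 + 130 700×15.21/100 000 + 83 100×24.72/100 000 + 78 300×58.16/100 000 + 128 800×82.76/100 000
= 2.23 + 2.78 + 19.88 + 20.55 + 45.54 + 106.59 = 197.56.

198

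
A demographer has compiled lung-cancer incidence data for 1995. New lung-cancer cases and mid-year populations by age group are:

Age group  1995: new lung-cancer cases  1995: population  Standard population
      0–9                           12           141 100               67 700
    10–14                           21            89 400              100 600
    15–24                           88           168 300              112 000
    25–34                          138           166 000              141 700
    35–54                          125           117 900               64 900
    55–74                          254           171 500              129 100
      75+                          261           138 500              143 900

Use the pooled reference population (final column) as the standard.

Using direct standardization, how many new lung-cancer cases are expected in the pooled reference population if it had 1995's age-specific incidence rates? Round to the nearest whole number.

Age-specific rates per 100 000 for 1995: 8.50, 23.49, 52.29, 83.13, 106.02, 148.10, 188.45.
Expected new lung-cancer cases = Σ (standard pop × age-specific rate ÷ 100 000)
= 67 700×8.50/100 000 + 100 600×23.49/100 000 + 112 000×52.29/100 000 + 141 700×83.13/100 000 + 64 900×106.02/100 000 + 129 100×148.10/100 000 + 143 900×188.45/100 000
= 5.76 + 23.63 + 58.56 + 117.80 + 68.81 + 191.20 + 271.18 = 736.94.

737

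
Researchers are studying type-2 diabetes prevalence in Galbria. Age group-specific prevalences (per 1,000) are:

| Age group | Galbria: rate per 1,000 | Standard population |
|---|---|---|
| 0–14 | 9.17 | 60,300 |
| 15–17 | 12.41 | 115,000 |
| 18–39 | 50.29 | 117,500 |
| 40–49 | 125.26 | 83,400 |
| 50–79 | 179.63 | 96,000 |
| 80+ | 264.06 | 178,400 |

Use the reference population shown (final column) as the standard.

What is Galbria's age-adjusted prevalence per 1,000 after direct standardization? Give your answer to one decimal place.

127.1

Standard total = 650,600; weights = 0.0927, 0.1768, 0.1806, 0.1282, 0.1476, 0.2742.
Standardized rate: 0.0927×9.17 + 0.1768×12.41 + 0.1806×50.29 + 0.1282×125.26 + 0.1476×179.63 + 0.2742×264.06 = 127.0960 per 1,000.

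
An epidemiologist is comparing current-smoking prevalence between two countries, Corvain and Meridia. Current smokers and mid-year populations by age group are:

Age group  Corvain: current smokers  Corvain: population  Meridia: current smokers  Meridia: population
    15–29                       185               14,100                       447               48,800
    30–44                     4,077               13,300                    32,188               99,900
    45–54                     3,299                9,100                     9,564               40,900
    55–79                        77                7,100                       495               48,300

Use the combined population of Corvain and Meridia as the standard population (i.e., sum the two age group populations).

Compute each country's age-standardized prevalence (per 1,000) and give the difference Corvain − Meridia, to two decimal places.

17.56

Age-specific rates per 1,000 for Corvain: 13.121, 306.541, 362.527, 10.845.
For Meridia: 9.160, 322.202, 233.839, 10.248.
Combined standard total = 281,500; weights = 0.2234, 0.4021, 0.1776, 0.1968.
Corvain: 0.2234×13.121 + 0.4021×306.541 + 0.1776×362.527 + 0.1968×10.845 = 192.7281 per 1,000.
Meridia: 0.2234×9.160 + 0.4021×322.202 + 0.1776×233.839 + 0.1968×10.248 = 175.1657 per 1,000.
Difference = 192.7281 − 175.1657 = 17.5624.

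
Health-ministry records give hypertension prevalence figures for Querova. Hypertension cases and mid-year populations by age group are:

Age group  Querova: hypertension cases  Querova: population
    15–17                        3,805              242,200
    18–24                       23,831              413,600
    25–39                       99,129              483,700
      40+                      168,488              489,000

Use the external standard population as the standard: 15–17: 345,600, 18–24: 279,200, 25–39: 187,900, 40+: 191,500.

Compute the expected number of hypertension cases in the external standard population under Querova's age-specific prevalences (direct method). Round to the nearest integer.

126007

Age-specific rates per 1,000 for Querova: 15.710, 57.618, 204.939, 344.556.
Expected hypertension cases = Σ (standard pop × age-specific rate ÷ 1,000)
= 345,600×15.710/1,000 + 279,200×57.618/1,000 + 187,900×204.939/1,000 + 191,500×344.556/1,000
= 5429.43 + 16087.08 + 38508.04 + 65982.52 = 126007.07.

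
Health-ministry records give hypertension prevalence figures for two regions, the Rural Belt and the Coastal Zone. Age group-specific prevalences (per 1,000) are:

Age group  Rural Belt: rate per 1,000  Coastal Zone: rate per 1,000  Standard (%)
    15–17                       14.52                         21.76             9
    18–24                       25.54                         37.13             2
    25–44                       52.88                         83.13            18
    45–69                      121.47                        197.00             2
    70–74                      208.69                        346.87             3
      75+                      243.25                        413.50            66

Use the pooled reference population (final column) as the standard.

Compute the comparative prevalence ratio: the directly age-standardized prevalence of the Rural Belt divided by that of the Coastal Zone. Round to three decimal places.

0.592

Standard weights: 0.09, 0.02, 0.18, 0.02, 0.03, 0.66.
The Rural Belt: 0.0900×14.52 + 0.0200×25.54 + 0.1800×52.88 + 0.0200×121.47 + 0.0300×208.69 + 0.6600×243.25 = 180.5711 per 1,000.
The Coastal Zone: 0.0900×21.76 + 0.0200×37.13 + 0.1800×83.13 + 0.0200×197.00 + 0.0300×346.87 + 0.6600×413.50 = 304.9205 per 1,000.
Ratio = 180.5711 ÷ 304.9205 = 0.59219.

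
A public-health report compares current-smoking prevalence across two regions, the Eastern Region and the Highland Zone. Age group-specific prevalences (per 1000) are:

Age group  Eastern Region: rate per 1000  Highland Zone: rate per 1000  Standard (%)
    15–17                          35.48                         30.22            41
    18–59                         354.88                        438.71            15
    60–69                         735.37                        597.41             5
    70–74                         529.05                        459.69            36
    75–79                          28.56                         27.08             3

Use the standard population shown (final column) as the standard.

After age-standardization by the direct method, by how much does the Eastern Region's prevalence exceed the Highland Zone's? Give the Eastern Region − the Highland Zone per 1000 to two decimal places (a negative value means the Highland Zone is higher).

Standard weights: 0.41, 0.15, 0.05, 0.36, 0.03.
The Eastern Region: 0.4100×35.48 + 0.1500×354.88 + 0.0500×735.37 + 0.3600×529.05 + 0.0300×28.56 = 295.8621 per 1000.
The Highland Zone: 0.4100×30.22 + 0.1500×438.71 + 0.0500×597.41 + 0.3600×459.69 + 0.0300×27.08 = 274.3680 per 1000.
Difference = 295.8621 − 274.3680 = 21.4941.

21.49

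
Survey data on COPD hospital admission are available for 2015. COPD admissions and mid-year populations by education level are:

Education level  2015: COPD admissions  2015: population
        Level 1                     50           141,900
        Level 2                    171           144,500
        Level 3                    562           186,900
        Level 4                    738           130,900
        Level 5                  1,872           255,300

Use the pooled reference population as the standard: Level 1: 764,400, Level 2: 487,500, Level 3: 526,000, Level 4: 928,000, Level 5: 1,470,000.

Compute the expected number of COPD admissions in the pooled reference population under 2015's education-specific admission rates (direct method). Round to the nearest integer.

18439

Education-specific rates per 10,000 for 2015: 3.52, 11.83, 30.07, 56.38, 73.33.
Expected COPD admissions = Σ (standard pop × education-specific rate ÷ 10,000)
= 764,400×3.52/10,000 + 487,500×11.83/10,000 + 526,000×30.07/10,000 + 928,000×56.38/10,000 + 1,470,000×73.33/10,000
= 269.34 + 576.90 + 1581.66 + 5231.96 + 10778.85 = 18438.72.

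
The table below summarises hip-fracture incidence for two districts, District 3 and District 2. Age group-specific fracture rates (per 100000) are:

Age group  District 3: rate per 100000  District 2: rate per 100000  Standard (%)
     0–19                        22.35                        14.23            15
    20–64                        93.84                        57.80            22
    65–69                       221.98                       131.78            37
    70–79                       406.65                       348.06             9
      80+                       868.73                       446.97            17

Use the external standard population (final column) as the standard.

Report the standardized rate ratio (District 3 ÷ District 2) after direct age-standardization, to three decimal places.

1.699

Standard weights: 0.15, 0.22, 0.37, 0.09, 0.17.
District 3: 0.1500×22.35 + 0.2200×93.84 + 0.3700×221.98 + 0.0900×406.65 + 0.1700×868.73 = 290.4125 per 100000.
District 2: 0.1500×14.23 + 0.2200×57.80 + 0.3700×131.78 + 0.0900×348.06 + 0.1700×446.97 = 170.9194 per 100000.
Ratio = 290.4125 ÷ 170.9194 = 1.69912.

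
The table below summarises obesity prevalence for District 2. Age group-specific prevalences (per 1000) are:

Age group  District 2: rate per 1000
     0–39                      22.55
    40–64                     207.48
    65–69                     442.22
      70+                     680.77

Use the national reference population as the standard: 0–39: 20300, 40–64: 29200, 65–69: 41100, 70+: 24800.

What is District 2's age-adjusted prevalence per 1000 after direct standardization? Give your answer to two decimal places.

360.26

Standard total = 115400; weights = 0.1759, 0.2530, 0.3562, 0.2149.
Standardized rate: 0.1759×22.55 + 0.2530×207.48 + 0.3562×442.22 + 0.2149×680.77 = 360.2645 per 1000.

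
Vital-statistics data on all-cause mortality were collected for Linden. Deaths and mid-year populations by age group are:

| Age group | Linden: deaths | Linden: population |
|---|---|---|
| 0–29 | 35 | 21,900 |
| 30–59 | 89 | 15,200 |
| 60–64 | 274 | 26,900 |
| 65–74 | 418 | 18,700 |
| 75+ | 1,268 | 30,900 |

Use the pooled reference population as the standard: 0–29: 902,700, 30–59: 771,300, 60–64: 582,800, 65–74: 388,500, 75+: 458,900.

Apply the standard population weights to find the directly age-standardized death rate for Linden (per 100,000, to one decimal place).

Age-specific rates per 100,000 for Linden: 159.82, 585.53, 1018.59, 2235.29, 4103.56.
Standard total = 3,104,200; weights = 0.2908, 0.2485, 0.1877, 0.1252, 0.1478.
Standardized rate: 0.2908×159.82 + 0.2485×585.53 + 0.1877×1018.59 + 0.1252×2235.29 + 0.1478×4103.56 = 1269.5869 per 100,000.

1269.6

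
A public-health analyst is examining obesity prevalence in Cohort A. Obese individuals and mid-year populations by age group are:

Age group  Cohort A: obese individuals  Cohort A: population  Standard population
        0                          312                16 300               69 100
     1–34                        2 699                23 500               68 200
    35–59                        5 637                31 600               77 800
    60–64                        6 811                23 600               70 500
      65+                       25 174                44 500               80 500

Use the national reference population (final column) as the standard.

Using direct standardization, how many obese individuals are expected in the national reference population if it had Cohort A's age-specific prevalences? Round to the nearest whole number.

Age-specific rates per 1 000 for Cohort A: 19.141, 114.851, 178.386, 288.602, 565.708.
Expected obese individuals = Σ (standard pop × age-specific rate ÷ 1 000)
= 69 100×19.141/1 000 + 68 200×114.851/1 000 + 77 800×178.386/1 000 + 70 500×288.602/1 000 + 80 500×565.708/1 000
= 1322.65 + 7832.84 + 13878.44 + 20346.42 + 45539.48 = 88919.83.

88920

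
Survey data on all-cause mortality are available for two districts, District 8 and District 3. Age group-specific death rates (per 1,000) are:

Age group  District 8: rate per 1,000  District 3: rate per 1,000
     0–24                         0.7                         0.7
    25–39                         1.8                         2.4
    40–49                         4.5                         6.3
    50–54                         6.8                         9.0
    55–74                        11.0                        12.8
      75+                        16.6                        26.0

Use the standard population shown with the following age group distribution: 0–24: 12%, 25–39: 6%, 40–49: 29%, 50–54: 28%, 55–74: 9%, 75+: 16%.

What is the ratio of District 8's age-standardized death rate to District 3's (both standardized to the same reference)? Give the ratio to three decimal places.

0.713

Standard weights: 0.12, 0.06, 0.29, 0.28, 0.09, 0.16.
District 8: 0.1200×0.7 + 0.0600×1.8 + 0.2900×4.5 + 0.2800×6.8 + 0.0900×11.0 + 0.1600×16.6 = 7.0470 per 1,000.
District 3: 0.1200×0.7 + 0.0600×2.4 + 0.2900×6.3 + 0.2800×9.0 + 0.0900×12.8 + 0.1600×26.0 = 9.8870 per 1,000.
Ratio = 7.0470 ÷ 9.8870 = 0.71275.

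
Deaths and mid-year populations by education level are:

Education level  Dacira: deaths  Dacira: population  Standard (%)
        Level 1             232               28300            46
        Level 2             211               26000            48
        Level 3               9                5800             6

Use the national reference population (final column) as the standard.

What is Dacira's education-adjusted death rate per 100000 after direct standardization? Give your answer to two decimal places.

775.95

Education-specific rates per 100000 for Dacira: 819.79, 811.54, 155.17.
Standard weights: 0.46, 0.48, 0.06.
Standardized rate: 0.4600×819.79 + 0.4800×811.54 + 0.0600×155.17 = 775.9513 per 100000.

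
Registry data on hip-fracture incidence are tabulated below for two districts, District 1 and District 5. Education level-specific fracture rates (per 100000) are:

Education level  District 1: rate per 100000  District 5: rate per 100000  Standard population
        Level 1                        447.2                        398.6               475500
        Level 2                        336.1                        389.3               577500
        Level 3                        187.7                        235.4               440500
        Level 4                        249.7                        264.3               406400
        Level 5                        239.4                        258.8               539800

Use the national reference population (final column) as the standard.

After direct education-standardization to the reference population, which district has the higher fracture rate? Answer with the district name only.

District 5

Standard total = 2439700; weights = 0.1949, 0.2367, 0.1806, 0.1666, 0.2213.
District 1: 0.1949×447.2 + 0.2367×336.1 + 0.1806×187.7 + 0.1666×249.7 + 0.2213×239.4 = 295.1713 per 100000.
District 5: 0.1949×398.6 + 0.2367×389.3 + 0.1806×235.4 + 0.1666×264.3 + 0.2213×258.8 = 313.6289 per 100000.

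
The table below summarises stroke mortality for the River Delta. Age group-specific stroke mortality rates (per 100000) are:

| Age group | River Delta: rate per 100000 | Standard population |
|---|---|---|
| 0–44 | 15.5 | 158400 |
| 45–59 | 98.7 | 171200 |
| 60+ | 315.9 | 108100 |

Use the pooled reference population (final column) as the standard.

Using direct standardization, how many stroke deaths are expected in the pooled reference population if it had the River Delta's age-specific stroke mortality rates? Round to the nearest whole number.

535

Expected stroke deaths = Σ (standard pop × age-specific rate ÷ 100000)
= 158400×15.5/100000 + 171200×98.7/100000 + 108100×315.9/100000
= 24.55 + 168.97 + 341.49 = 535.01.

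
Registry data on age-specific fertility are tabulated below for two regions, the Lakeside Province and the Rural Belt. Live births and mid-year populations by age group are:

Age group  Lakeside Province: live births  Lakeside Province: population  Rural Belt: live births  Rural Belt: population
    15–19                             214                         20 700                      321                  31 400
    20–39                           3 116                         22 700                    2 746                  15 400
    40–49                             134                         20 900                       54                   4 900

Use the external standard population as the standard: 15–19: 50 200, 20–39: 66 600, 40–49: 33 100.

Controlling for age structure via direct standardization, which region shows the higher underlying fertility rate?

Rural Belt

Age-specific rates per 1 000 for the Lakeside Province: 10.338, 137.269, 6.411.
For the Rural Belt: 10.223, 178.312, 11.020.
Standard total = 149 900; weights = 0.3349, 0.4443, 0.2208.
The Lakeside Province: 0.3349×10.338 + 0.4443×137.269 + 0.2208×6.411 = 65.8659 per 1 000.
The Rural Belt: 0.3349×10.223 + 0.4443×178.312 + 0.2208×11.020 = 85.0802 per 1 000.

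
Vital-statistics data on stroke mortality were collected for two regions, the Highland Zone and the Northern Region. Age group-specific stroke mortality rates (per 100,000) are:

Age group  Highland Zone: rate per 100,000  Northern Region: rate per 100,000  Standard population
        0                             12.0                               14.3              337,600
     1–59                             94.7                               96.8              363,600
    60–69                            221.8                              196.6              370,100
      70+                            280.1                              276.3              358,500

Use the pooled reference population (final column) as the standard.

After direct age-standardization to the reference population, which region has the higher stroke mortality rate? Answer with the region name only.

Highland Zone

Standard total = 1,429,800; weights = 0.2361, 0.2543, 0.2588, 0.2507.
The Highland Zone: 0.2361×12.0 + 0.2543×94.7 + 0.2588×221.8 + 0.2507×280.1 = 154.5588 per 100,000.
The Northern Region: 0.2361×14.3 + 0.2543×96.8 + 0.2588×196.6 + 0.2507×276.3 = 148.1601 per 100,000.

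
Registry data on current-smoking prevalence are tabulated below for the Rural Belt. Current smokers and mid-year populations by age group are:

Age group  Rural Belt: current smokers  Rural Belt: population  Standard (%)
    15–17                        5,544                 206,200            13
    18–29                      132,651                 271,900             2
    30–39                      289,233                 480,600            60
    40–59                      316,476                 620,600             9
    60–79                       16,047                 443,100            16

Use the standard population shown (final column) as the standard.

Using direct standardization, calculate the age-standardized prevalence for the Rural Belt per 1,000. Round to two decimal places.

426.03

Age-specific rates per 1,000 for the Rural Belt: 26.887, 487.867, 601.816, 509.952, 36.215.
Standard weights: 0.13, 0.02, 0.60, 0.09, 0.16.
Standardized rate: 0.1300×26.887 + 0.0200×487.867 + 0.6000×601.816 + 0.0900×509.952 + 0.1600×36.215 = 426.0326 per 1,000.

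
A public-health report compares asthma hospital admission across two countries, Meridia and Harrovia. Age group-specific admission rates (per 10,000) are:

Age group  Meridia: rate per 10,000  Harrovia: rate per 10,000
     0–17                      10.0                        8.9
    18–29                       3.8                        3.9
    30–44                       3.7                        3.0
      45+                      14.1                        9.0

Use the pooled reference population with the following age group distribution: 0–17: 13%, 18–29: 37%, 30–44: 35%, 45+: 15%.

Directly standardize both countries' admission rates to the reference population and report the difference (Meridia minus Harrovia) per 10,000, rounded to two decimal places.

1.12

Standard weights: 0.13, 0.37, 0.35, 0.15.
Meridia: 0.1300×10.0 + 0.3700×3.8 + 0.3500×3.7 + 0.1500×14.1 = 6.1160 per 10,000.
Harrovia: 0.1300×8.9 + 0.3700×3.9 + 0.3500×3.0 + 0.1500×9.0 = 5.0000 per 10,000.
Difference = 6.1160 − 5.0000 = 1.1160.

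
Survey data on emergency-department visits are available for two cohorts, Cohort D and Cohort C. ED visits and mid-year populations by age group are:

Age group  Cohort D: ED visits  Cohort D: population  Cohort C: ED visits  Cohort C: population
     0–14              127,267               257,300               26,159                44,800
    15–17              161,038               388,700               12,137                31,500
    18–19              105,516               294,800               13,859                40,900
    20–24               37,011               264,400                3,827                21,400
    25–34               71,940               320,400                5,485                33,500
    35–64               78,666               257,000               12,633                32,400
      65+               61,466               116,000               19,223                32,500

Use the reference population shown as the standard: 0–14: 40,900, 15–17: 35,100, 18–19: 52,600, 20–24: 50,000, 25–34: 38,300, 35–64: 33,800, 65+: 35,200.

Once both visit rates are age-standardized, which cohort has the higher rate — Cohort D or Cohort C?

Age-specific rates per 1,000 for Cohort D: 494.625, 414.299, 357.924, 139.981, 224.532, 306.093, 529.879.
For Cohort C: 583.906, 385.302, 338.851, 178.832, 163.731, 389.907, 591.477.
Standard total = 285,900; weights = 0.1431, 0.1228, 0.1840, 0.1749, 0.1340, 0.1182, 0.1231.
Cohort D: 0.1431×494.625 + 0.1228×414.299 + 0.1840×357.924 + 0.1749×139.981 + 0.1340×224.532 + 0.1182×306.093 + 0.1231×529.879 = 343.4599 per 1,000.
Cohort C: 0.1431×583.906 + 0.1228×385.302 + 0.1840×338.851 + 0.1749×178.832 + 0.1340×163.731 + 0.1182×389.907 + 0.1231×591.477 = 365.3052 per 1,000.

Cohort C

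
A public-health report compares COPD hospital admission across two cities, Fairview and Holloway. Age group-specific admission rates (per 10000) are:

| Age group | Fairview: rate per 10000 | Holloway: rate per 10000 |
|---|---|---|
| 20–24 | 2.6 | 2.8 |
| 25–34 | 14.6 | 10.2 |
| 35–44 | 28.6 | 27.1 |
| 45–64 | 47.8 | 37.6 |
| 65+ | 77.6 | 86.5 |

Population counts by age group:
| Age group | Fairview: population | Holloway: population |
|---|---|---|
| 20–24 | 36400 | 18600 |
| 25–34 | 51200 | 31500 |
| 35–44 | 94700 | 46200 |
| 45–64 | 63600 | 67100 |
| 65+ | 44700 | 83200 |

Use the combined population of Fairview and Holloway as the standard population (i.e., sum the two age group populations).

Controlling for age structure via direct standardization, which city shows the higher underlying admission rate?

Combined standard total = 537200; weights = 0.1024, 0.1539, 0.2623, 0.2433, 0.2381.
Fairview: 0.1024×2.6 + 0.1539×14.6 + 0.2623×28.6 + 0.2433×47.8 + 0.2381×77.6 = 40.1204 per 10000.
Holloway: 0.1024×2.8 + 0.1539×10.2 + 0.2623×27.1 + 0.2433×37.6 + 0.2381×86.5 = 38.7074 per 10000.
The crude rates (34.62 vs 46.01) would put Holloway higher, but that reflects its age composition; once standardized to a common age structure, Fairview has the higher underlying rate.

Fairview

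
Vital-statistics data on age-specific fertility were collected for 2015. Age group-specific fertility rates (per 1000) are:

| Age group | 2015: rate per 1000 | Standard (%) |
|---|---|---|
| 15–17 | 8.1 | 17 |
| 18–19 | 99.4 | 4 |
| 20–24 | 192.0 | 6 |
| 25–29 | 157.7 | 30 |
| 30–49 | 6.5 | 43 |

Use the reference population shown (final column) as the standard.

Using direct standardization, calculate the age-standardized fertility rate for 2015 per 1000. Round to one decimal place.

Standard weights: 0.17, 0.04, 0.06, 0.30, 0.43.
Standardized rate: 0.1700×8.1 + 0.0400×99.4 + 0.0600×192.0 + 0.3000×157.7 + 0.4300×6.5 = 66.9780 per 1000.

67.0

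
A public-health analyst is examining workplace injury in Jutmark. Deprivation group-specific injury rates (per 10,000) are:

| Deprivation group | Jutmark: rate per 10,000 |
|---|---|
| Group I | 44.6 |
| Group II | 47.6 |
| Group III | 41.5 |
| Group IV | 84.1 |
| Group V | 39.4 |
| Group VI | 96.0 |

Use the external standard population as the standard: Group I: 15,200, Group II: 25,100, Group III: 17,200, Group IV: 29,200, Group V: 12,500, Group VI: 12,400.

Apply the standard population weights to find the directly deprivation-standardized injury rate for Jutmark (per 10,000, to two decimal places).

60.26

Standard total = 111,600; weights = 0.1362, 0.2249, 0.1541, 0.2616, 0.1120, 0.1111.
Standardized rate: 0.1362×44.6 + 0.2249×47.6 + 0.1541×41.5 + 0.2616×84.1 + 0.1120×39.4 + 0.1111×96.0 = 60.2608 per 10,000.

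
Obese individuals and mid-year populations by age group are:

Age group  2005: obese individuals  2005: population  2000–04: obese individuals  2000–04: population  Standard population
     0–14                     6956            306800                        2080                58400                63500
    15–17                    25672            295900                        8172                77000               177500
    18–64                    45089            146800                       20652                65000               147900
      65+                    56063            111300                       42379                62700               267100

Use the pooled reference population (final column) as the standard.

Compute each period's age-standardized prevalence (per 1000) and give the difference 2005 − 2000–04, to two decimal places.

-78.99

Age-specific rates per 1000 for 2005: 22.673, 86.759, 307.146, 503.711.
For 2000–04: 35.616, 106.130, 317.723, 675.901.
Standard total = 656000; weights = 0.0968, 0.2706, 0.2255, 0.4072.
2005: 0.0968×22.673 + 0.2706×86.759 + 0.2255×307.146 + 0.4072×503.711 = 300.0113 per 1000.
2000–04: 0.0968×35.616 + 0.2706×106.130 + 0.2255×317.723 + 0.4072×675.901 = 379.0002 per 1000.
Difference = 300.0113 − 379.0002 = -78.9889.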